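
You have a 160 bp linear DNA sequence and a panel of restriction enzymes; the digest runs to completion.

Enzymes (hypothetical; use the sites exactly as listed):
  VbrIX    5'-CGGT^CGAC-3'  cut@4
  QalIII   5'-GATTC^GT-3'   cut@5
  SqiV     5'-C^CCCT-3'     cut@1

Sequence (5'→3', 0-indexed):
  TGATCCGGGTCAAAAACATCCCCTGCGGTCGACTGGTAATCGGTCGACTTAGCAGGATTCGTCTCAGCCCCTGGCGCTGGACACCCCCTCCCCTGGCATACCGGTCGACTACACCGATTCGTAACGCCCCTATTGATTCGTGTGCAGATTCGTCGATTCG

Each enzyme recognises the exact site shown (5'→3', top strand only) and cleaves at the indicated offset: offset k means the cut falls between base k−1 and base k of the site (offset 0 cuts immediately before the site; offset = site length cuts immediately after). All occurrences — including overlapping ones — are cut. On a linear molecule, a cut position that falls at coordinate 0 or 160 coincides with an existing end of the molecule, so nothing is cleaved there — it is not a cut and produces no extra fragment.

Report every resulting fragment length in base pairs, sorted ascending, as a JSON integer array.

Site scan:
  VbrIX CGGTCGAC/4: at [25, 40, 101] ⇒ [29, 44, 105]
  QalIII GATTCGT/5: at [55, 115, 134, 146] ⇒ [60, 120, 139, 151]
  SqiV CCCCT/1: at [19, 67, 84, 89, 126] ⇒ [20, 68, 85, 90, 127]

Pooled cuts: [20, 29, 44, 60, 68, 85, 90, 105, 120, 127, 139, 151]

Fragments:
  [0,20): 20 bp
  [20,29): 9 bp
  [29,44): 15 bp
  [44,60): 16 bp
  [60,68): 8 bp
  [68,85): 17 bp
  [85,90): 5 bp
  [90,105): 15 bp
  [105,120): 15 bp
  [120,127): 7 bp
  [127,139): 12 bp
  [139,151): 12 bp
  [151,160): 9 bp

[5,7,8,9,9,12,12,15,15,15,16,17,20]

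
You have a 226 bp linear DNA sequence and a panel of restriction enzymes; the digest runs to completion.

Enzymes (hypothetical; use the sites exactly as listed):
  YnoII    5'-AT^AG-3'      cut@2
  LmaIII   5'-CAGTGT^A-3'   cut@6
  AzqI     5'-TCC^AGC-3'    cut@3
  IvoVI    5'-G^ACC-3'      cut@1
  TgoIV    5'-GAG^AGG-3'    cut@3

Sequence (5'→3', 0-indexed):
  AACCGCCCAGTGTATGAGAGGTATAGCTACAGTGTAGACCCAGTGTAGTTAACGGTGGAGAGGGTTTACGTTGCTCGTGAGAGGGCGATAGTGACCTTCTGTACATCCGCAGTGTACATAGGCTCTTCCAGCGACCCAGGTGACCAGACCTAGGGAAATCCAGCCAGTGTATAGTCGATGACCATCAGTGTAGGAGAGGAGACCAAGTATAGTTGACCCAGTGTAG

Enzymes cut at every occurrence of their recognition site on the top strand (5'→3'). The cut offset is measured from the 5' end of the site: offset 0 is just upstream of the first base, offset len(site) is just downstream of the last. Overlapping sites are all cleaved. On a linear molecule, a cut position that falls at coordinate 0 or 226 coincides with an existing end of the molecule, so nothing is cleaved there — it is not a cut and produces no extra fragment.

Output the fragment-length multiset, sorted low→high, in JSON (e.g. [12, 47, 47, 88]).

Scan for sites:
  YnoII (ATAG, off=2): starts [22, 87, 117, 170, 208] → cuts [24, 89, 119, 172, 210]
  LmaIII (CAGTGTA, off=6): starts [7, 29, 40, 109, 164, 185, 218] → cuts [13, 35, 46, 115, 170, 191, 224]
  AzqI (TCCAGC, off=3): starts [126, 158] → cuts [129, 161]
  IvoVI (GACC, off=1): starts [36, 92, 132, 141, 146, 179, 200, 214] → cuts [37, 93, 133, 142, 147, 180, 201, 215]
  TgoIV (GAGAGG, off=3): starts [15, 57, 78, 193] → cuts [18, 60, 81, 196]

Pooled cuts: [13, 18, 24, 35, 37, 46, 60, 81, 89, 93, 115, 119, 129, 133, 142, 147, 161, 170, 172, 180, 191, 196, 201, 210, 215, 224]

Fragments:
  [0,13): 13 bp
  [13,18): 5 bp
  [18,24): 6 bp
  [24,35): 11 bp
  [35,37): 2 bp
  [37,46): 9 bp
  [46,60): 14 bp
  [60,81): 21 bp
  [81,89): 8 bp
  [89,93): 4 bp
  [93,115): 22 bp
  [115,119): 4 bp
  [119,129): 10 bp
  [129,133): 4 bp
  [133,142): 9 bp
  [142,147): 5 bp
  [147,161): 14 bp
  [161,170): 9 bp
  [170,172): 2 bp
  [172,180): 8 bp
  [180,191): 11 bp
  [191,196): 5 bp
  [196,201): 5 bp
  [201,210): 9 bp
  [210,215): 5 bp
  [215,224): 9 bp
  [224,226): 2 bp

[2,2,2,4,4,4,5,5,5,5,5,6,8,8,9,9,9,9,9,10,11,11,13,14,14,21,22]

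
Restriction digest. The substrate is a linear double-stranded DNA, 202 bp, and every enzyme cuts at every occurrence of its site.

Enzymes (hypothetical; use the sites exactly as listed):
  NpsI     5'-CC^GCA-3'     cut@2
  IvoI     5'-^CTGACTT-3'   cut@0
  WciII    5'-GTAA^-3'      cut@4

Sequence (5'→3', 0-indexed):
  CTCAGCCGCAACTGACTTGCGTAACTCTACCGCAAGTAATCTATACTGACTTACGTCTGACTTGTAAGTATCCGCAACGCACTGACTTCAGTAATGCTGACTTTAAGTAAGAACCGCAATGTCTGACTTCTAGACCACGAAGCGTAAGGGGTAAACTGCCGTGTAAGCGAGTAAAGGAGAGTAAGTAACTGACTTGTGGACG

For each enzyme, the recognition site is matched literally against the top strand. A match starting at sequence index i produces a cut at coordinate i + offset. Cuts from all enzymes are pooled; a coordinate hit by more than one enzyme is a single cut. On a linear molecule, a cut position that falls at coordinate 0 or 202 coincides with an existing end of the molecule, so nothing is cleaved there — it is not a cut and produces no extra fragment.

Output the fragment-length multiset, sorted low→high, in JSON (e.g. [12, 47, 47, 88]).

Site scan:
  NpsI (CCGCA, off=2): starts [5, 29, 71, 113] → cuts [7, 31, 73, 115]
  IvoI (CTGACTT, off=0): starts [11, 45, 56, 81, 96, 122, 188] → cuts [11, 45, 56, 81, 96, 122, 188]
  WciII (GTAA, off=4): starts [20, 35, 63, 90, 106, 143, 150, 162, 170, 180, 184] → cuts [24, 39, 67, 94, 110, 147, 154, 166, 174, 184, 188]

All cut coordinates (distinct, sorted): [7, 11, 24, 31, 39, 45, 56, 67, 73, 81, 94, 96, 110, 115, 122, 147, 154, 166, 174, 184, 188]

Fragments:
  [0,7): 7 bp
  [7,11): 4 bp
  [11,24): 13 bp
  [24,31): 7 bp
  [31,39): 8 bp
  [39,45): 6 bp
  [45,56): 11 bp
  [56,67): 11 bp
  [67,73): 6 bp
  [73,81): 8 bp
  [81,94): 13 bp
  [94,96): 2 bp
  [96,110): 14 bp
  [110,115): 5 bp
  [115,122): 7 bp
  [122,147): 25 bp
  [147,154): 7 bp
  [154,166): 12 bp
  [166,174): 8 bp
  [174,184): 10 bp
  [184,188): 4 bp
  [188,202): 14 bp

[2,4,4,5,6,6,7,7,7,7,8,8,8,10,11,11,12,13,13,14,14,25]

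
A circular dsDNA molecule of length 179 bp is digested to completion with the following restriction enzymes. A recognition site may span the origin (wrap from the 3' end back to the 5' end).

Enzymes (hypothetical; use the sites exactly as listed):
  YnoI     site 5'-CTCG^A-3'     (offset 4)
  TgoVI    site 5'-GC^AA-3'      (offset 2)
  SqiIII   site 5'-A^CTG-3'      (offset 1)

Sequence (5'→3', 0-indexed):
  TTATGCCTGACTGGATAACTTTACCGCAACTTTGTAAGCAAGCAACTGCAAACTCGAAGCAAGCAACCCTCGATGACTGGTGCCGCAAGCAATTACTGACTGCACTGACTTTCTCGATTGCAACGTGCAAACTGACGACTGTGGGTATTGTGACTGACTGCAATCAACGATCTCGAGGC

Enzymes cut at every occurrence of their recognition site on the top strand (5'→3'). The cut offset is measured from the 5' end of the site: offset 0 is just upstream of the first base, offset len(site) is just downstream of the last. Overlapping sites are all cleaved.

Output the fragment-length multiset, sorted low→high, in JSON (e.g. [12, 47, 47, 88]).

Site scan:
  YnoI CTCGA/4: at [52, 68, 112, 171] ⇒ [56, 72, 116, 175]
  TgoVI GCAA/2: at [25, 37, 41, 47, 58, 62, 84, 88, 119, 126, 159] ⇒ [27, 39, 43, 49, 60, 64, 86, 90, 121, 128, 161]
  SqiIII ACTG/1: at [9, 44, 75, 94, 98, 103, 130, 137, 152, 156] ⇒ [10, 45, 76, 95, 99, 104, 131, 138, 153, 157]

Pooled cuts: [10, 27, 39, 43, 45, 49, 56, 60, 64, 72, 76, 86, 90, 95, 99, 104, 116, 121, 128, 131, 138, 153, 157, 161, 175]

Fragments:
  10→27: 17 bp
  27→39: 12 bp
  39→43: 4 bp
  43→45: 2 bp
  45→49: 4 bp
  49→56: 7 bp
  56→60: 4 bp
  60→64: 4 bp
  64→72: 8 bp
  72→76: 4 bp
  76→86: 10 bp
  86→90: 4 bp
  90→95: 5 bp
  95→99: 4 bp
  99→104: 5 bp
  104→116: 12 bp
  116→121: 5 bp
  121→128: 7 bp
  128→131: 3 bp
  131→138: 7 bp
  138→153: 15 bp
  153→157: 4 bp
  157→161: 4 bp
  161→175: 14 bp
  175→10 (wrap): 179-175+10 = 14 bp

[2,3,4,4,4,4,4,4,4,4,4,5,5,5,7,7,7,8,10,12,12,14,14,15,17]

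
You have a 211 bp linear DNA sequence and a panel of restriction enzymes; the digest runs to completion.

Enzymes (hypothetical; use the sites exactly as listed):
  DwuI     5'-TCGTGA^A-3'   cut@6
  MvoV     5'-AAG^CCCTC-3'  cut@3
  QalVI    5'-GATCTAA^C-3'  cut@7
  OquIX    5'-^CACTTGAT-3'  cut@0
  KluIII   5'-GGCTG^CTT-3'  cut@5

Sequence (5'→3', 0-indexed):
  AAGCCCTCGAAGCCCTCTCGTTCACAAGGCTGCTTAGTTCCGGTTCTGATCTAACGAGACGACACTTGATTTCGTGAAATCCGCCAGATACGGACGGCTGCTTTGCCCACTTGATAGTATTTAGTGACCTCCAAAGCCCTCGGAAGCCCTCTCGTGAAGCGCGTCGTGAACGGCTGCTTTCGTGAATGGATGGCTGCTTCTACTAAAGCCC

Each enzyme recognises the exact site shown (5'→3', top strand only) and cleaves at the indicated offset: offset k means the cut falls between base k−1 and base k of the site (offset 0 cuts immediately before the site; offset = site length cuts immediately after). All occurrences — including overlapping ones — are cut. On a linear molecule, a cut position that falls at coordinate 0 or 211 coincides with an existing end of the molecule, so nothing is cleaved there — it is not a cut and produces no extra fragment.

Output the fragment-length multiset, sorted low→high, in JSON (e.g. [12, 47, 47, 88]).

Per-enzyme occurrences:
  DwuI TCGTGAA/6: at [71, 151, 163, 179] ⇒ [77, 157, 169, 185]
  MvoV AAGCCCTC/3: at [0, 9, 133, 143] ⇒ [3, 12, 136, 146]
  QalVI GATCTAAC/7: at [47] ⇒ [54]
  OquIX CACTTGAT/0: at [62, 107] ⇒ [62, 107]
  KluIII GGCTGCTT/5: at [27, 95, 171, 191] ⇒ [32, 100, 176, 196]

All cut coordinates (distinct, sorted): [3, 12, 32, 54, 62, 77, 100, 107, 136, 146, 157, 169, 176, 185, 196]

Fragments:
  [0,3): 3 bp
  [3,12): 9 bp
  [12,32): 20 bp
  [32,54): 22 bp
  [54,62): 8 bp
  [62,77): 15 bp
  [77,100): 23 bp
  [100,107): 7 bp
  [107,136): 29 bp
  [136,146): 10 bp
  [146,157): 11 bp
  [157,169): 12 bp
  [169,176): 7 bp
  [176,185): 9 bp
  [185,196): 11 bp
  [196,211): 15 bp

[3,7,7,8,9,9,10,11,11,12,15,15,20,22,23,29]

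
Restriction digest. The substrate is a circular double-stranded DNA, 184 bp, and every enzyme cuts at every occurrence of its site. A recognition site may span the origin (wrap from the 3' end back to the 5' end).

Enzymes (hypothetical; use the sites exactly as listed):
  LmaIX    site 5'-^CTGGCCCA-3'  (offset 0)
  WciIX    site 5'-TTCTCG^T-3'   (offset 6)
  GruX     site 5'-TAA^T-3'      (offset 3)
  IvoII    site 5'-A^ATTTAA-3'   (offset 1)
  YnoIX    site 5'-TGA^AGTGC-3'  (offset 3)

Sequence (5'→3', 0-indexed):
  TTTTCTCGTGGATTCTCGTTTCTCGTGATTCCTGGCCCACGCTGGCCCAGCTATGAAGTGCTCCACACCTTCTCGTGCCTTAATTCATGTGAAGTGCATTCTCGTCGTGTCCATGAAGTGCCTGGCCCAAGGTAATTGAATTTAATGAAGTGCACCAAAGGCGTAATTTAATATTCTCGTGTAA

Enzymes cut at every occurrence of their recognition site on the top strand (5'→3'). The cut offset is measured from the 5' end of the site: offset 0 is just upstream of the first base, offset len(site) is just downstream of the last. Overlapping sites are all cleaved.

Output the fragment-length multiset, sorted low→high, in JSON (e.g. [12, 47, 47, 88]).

[1,3,4,5,5,5,6,6,7,8,8,8,9,10,10,12,12,14,15,17,19]

Site scan:
  LmaIX CTGGCCCA/0: at [31, 41, 121] ⇒ [31, 41, 121]
  WciIX TTCTCGT/6: at [2, 12, 19, 69, 98, 173] ⇒ [8, 18, 25, 75, 104, 179]
  GruX TAAT/3: at [80, 132, 142, 163, 168, 181] ⇒ [0, 83, 135, 145, 166, 171]
  IvoII AATTTAA/1: at [138, 164] ⇒ [139, 165]
  YnoIX TGAAGTGC/3: at [53, 89, 113, 145] ⇒ [56, 92, 116, 148]

Pooled cuts: [0, 8, 18, 25, 31, 41, 56, 75, 83, 92, 104, 116, 121, 135, 139, 145, 148, 165, 166, 171, 179]

Fragments:
  0→8: 8 bp
  8→18: 10 bp
  18→25: 7 bp
  25→31: 6 bp
  31→41: 10 bp
  41→56: 15 bp
  56→75: 19 bp
  75→83: 8 bp
  83→92: 9 bp
  92→104: 12 bp
  104→116: 12 bp
  116→121: 5 bp
  121→135: 14 bp
  135→139: 4 bp
  139→145: 6 bp
  145→148: 3 bp
  148→165: 17 bp
  165→166: 1 bp
  166→171: 5 bp
  171→179: 8 bp
  179→0 (wrap): 184-179+0 = 5 bp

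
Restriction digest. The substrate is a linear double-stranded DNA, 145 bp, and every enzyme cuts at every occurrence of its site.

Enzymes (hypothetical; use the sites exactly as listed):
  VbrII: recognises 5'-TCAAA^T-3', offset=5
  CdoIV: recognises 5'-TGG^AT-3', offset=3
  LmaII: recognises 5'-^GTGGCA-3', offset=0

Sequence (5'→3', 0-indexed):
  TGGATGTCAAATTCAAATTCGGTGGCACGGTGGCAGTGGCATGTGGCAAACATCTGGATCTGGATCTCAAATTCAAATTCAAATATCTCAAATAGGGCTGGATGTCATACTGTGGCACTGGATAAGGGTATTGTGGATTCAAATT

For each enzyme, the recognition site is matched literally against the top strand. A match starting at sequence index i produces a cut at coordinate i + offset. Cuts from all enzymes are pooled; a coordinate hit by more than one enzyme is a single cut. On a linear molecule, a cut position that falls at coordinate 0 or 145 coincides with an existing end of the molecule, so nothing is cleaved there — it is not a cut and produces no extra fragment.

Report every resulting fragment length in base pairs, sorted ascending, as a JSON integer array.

[2,3,4,6,6,6,6,6,7,7,8,8,8,9,9,10,10,15,15]

Scan for sites:
  VbrII (TCAAAT, off=5): starts [6, 12, 66, 72, 78, 87, 138] → cuts [11, 17, 71, 77, 83, 92, 143]
  CdoIV (TGGAT, off=3): starts [0, 54, 60, 98, 118, 133] → cuts [3, 57, 63, 101, 121, 136]
  LmaII (GTGGCA, off=0): starts [21, 29, 35, 42, 111] → cuts [21, 29, 35, 42, 111]

Pooled cuts: [3, 11, 17, 21, 29, 35, 42, 57, 63, 71, 77, 83, 92, 101, 111, 121, 136, 143]

Fragments:
  [0,3): 3 bp
  [3,11): 8 bp
  [11,17): 6 bp
  [17,21): 4 bp
  [21,29): 8 bp
  [29,35): 6 bp
  [35,42): 7 bp
  [42,57): 15 bp
  [57,63): 6 bp
  [63,71): 8 bp
  [71,77): 6 bp
  [77,83): 6 bp
  [83,92): 9 bp
  [92,101): 9 bp
  [101,111): 10 bp
  [111,121): 10 bp
  [121,136): 15 bp
  [136,143): 7 bp
  [143,145): 2 bp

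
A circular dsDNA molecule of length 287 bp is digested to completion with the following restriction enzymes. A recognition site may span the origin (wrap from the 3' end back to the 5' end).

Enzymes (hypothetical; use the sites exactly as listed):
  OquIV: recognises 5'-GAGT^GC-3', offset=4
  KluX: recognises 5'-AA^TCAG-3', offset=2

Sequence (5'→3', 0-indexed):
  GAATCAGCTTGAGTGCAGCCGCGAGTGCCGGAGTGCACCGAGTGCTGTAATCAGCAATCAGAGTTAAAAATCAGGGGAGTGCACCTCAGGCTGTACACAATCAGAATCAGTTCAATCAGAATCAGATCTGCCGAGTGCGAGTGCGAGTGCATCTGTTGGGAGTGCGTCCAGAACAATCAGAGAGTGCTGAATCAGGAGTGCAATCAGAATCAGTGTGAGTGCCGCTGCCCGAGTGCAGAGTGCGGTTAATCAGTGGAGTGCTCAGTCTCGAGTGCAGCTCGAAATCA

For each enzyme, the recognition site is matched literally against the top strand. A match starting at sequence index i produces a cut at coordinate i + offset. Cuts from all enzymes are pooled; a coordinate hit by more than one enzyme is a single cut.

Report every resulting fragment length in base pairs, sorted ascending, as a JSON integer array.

Site scan:
  OquIV GAGTGC/4: at [10, 22, 30, 39, 76, 132, 138, 144, 159, 181, 195, 216, 230, 237, 255, 269] ⇒ [14, 26, 34, 43, 80, 136, 142, 148, 163, 185, 199, 220, 234, 241, 259, 273]
  KluX AATCAG/2: at [1, 48, 55, 68, 98, 104, 113, 119, 174, 189, 201, 207, 247, 282] ⇒ [3, 50, 57, 70, 100, 106, 115, 121, 176, 191, 203, 209, 249, 284]

Pooled cuts: [3, 14, 26, 34, 43, 50, 57, 70, 80, 100, 106, 115, 121, 136, 142, 148, 163, 176, 185, 191, 199, 203, 209, 220, 234, 241, 249, 259, 273, 284]

Fragments:
  3→14: 11 bp
  14→26: 12 bp
  26→34: 8 bp
  34→43: 9 bp
  43→50: 7 bp
  50→57: 7 bp
  57→70: 13 bp
  70→80: 10 bp
  80→100: 20 bp
  100→106: 6 bp
  106→115: 9 bp
  115→121: 6 bp
  121→136: 15 bp
  136→142: 6 bp
  142→148: 6 bp
  148→163: 15 bp
  163→176: 13 bp
  176→185: 9 bp
  185→191: 6 bp
  191→199: 8 bp
  199→203: 4 bp
  203→209: 6 bp
  209→220: 11 bp
  220→234: 14 bp
  234→241: 7 bp
  241→249: 8 bp
  249→259: 10 bp
  259→273: 14 bp
  273→284: 11 bp
  284→3 (wrap): 287-284+3 = 6 bp

[4,6,6,6,6,6,6,6,7,7,7,8,8,8,9,9,9,10,10,11,11,11,12,13,13,14,14,15,15,20]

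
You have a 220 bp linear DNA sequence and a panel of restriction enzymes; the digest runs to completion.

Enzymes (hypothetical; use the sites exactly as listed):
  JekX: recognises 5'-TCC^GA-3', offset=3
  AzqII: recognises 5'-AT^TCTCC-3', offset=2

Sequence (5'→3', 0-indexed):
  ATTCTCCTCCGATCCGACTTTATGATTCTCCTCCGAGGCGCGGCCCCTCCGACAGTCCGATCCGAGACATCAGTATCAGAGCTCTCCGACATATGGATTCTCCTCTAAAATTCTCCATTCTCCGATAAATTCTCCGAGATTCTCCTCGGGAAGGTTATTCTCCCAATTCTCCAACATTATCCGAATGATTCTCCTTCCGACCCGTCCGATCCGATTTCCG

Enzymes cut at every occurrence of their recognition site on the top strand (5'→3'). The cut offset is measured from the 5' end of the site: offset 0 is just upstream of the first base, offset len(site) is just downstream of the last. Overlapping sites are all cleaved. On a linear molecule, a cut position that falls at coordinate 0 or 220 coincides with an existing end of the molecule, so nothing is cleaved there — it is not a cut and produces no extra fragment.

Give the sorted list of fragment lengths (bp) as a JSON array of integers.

Scan for sites:
  JekX (TCCGA, off=3): starts [7, 12, 31, 47, 55, 60, 84, 120, 132, 179, 195, 204, 209] → cuts [10, 15, 34, 50, 58, 63, 87, 123, 135, 182, 198, 207, 212]
  AzqII (ATTCTCC, off=2): starts [0, 24, 96, 109, 116, 128, 138, 156, 165, 187] → cuts [2, 26, 98, 111, 118, 130, 140, 158, 167, 189]

All cut coordinates (distinct, sorted): [2, 10, 15, 26, 34, 50, 58, 63, 87, 98, 111, 118, 123, 130, 135, 140, 158, 167, 182, 189, 198, 207, 212]

Fragments:
  [0,2): 2 bp
  [2,10): 8 bp
  [10,15): 5 bp
  [15,26): 11 bp
  [26,34): 8 bp
  [34,50): 16 bp
  [50,58): 8 bp
  [58,63): 5 bp
  [63,87): 24 bp
  [87,98): 11 bp
  [98,111): 13 bp
  [111,118): 7 bp
  [118,123): 5 bp
  [123,130): 7 bp
  [130,135): 5 bp
  [135,140): 5 bp
  [140,158): 18 bp
  [158,167): 9 bp
  [167,182): 15 bp
  [182,189): 7 bp
  [189,198): 9 bp
  [198,207): 9 bp
  [207,212): 5 bp
  [212,220): 8 bp

[2,5,5,5,5,5,5,7,7,7,8,8,8,8,9,9,9,11,11,13,15,16,18,24]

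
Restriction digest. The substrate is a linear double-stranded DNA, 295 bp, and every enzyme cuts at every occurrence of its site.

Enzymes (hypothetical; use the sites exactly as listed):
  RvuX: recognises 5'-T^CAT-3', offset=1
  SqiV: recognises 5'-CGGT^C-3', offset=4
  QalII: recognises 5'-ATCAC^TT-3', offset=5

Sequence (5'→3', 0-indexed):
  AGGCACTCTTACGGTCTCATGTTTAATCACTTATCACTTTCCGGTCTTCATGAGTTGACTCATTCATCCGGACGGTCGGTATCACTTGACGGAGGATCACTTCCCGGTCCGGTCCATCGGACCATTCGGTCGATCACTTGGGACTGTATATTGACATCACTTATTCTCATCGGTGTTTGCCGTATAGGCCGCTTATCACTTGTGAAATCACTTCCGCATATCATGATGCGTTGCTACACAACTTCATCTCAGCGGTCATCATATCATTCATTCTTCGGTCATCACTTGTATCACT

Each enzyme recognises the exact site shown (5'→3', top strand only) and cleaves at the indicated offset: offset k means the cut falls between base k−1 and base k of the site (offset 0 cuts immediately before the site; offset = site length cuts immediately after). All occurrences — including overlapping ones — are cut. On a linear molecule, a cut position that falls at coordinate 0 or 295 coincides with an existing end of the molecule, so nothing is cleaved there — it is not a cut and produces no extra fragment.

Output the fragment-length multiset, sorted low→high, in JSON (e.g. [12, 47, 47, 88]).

[2,3,3,4,4,5,5,6,7,7,7,8,8,9,10,10,11,12,12,12,12,13,15,15,17,23,23,32]

Site scan:
  RvuX (TCAT, off=1): starts [16, 47, 59, 63, 166, 220, 243, 255, 258, 263, 267, 278] → cuts [17, 48, 60, 64, 167, 221, 244, 256, 259, 264, 268, 279]
  SqiV (CGGTC, off=4): starts [11, 41, 72, 104, 109, 126, 252, 275] → cuts [15, 45, 76, 108, 113, 130, 256, 279]
  QalII (ATCACTT, off=5): starts [25, 32, 80, 95, 132, 155, 194, 206, 280] → cuts [30, 37, 85, 100, 137, 160, 199, 211, 285]

All cut coordinates (distinct, sorted): [15, 17, 30, 37, 45, 48, 60, 64, 76, 85, 100, 108, 113, 130, 137, 160, 167, 199, 211, 221, 244, 256, 259, 264, 268, 279, 285]

Fragment lengths:
  [0,15): 15 bp
  [15,17): 2 bp
  [17,30): 13 bp
  [30,37): 7 bp
  [37,45): 8 bp
  [45,48): 3 bp
  [48,60): 12 bp
  [60,64): 4 bp
  [64,76): 12 bp
  [76,85): 9 bp
  [85,100): 15 bp
  [100,108): 8 bp
  [108,113): 5 bp
  [113,130): 17 bp
  [130,137): 7 bp
  [137,160): 23 bp
  [160,167): 7 bp
  [167,199): 32 bp
  [199,211): 12 bp
  [211,221): 10 bp
  [221,244): 23 bp
  [244,256): 12 bp
  [256,259): 3 bp
  [259,264): 5 bp
  [264,268): 4 bp
  [268,279): 11 bp
  [279,285): 6 bp
  [285,295): 10 bp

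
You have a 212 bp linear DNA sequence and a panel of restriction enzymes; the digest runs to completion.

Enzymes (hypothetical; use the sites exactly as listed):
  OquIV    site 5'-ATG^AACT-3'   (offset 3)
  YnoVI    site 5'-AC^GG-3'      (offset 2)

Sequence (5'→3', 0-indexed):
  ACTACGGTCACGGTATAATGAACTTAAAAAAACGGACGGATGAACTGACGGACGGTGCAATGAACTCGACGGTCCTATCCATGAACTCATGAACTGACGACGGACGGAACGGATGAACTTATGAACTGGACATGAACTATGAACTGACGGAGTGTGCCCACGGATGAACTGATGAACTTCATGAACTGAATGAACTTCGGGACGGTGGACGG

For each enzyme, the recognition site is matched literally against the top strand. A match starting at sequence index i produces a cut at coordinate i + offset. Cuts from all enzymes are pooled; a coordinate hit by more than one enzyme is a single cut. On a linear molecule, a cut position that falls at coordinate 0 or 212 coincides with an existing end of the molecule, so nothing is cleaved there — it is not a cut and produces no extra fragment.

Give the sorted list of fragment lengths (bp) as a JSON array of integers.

[2,4,4,4,5,5,5,5,5,6,7,7,7,7,8,8,8,8,9,9,9,9,10,11,11,13,13,13]

Per-enzyme occurrences:
  OquIV ATGAACT/3: at [17, 39, 59, 80, 88, 112, 120, 131, 138, 163, 171, 180, 189] ⇒ [20, 42, 62, 83, 91, 115, 123, 134, 141, 166, 174, 183, 192]
  YnoVI ACGG/2: at [3, 9, 31, 35, 47, 51, 68, 99, 103, 108, 146, 159, 201, 208] ⇒ [5, 11, 33, 37, 49, 53, 70, 101, 105, 110, 148, 161, 203, 210]

Pooled cuts: [5, 11, 20, 33, 37, 42, 49, 53, 62, 70, 83, 91, 101, 105, 110, 115, 123, 134, 141, 148, 161, 166, 174, 183, 192, 203, 210]

Fragment lengths:
  [0,5): 5 bp
  [5,11): 6 bp
  [11,20): 9 bp
  [20,33): 13 bp
  [33,37): 4 bp
  [37,42): 5 bp
  [42,49): 7 bp
  [49,53): 4 bp
  [53,62): 9 bp
  [62,70): 8 bp
  [70,83): 13 bp
  [83,91): 8 bp
  [91,101): 10 bp
  [101,105): 4 bp
  [105,110): 5 bp
  [110,115): 5 bp
  [115,123): 8 bp
  [123,134): 11 bp
  [134,141): 7 bp
  [141,148): 7 bp
  [148,161): 13 bp
  [161,166): 5 bp
  [166,174): 8 bp
  [174,183): 9 bp
  [183,192): 9 bp
  [192,203): 11 bp
  [203,210): 7 bp
  [210,212): 2 bp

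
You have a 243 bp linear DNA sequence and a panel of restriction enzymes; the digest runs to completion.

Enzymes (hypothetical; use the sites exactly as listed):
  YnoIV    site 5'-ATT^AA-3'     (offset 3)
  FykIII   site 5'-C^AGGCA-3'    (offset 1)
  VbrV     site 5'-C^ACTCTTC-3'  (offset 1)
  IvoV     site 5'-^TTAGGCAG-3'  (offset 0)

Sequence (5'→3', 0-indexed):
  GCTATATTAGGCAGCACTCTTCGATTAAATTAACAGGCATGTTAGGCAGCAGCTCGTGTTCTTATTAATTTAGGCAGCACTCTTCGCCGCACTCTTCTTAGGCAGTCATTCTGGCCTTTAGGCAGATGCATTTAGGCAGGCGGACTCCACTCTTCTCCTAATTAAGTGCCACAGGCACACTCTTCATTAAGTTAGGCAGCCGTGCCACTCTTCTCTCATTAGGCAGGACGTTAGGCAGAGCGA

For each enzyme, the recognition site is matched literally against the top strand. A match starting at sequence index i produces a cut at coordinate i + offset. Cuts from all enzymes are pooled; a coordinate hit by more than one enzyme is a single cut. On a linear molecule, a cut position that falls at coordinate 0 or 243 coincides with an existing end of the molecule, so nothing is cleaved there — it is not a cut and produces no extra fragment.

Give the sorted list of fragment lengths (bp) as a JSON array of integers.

Scan for sites:
  YnoIV ATTAA/3: at [23, 28, 63, 160, 185] ⇒ [26, 31, 66, 163, 188]
  FykIII CAGGCA/1: at [33, 171] ⇒ [34, 172]
  VbrV CACTCTTC/1: at [14, 77, 89, 147, 177, 205] ⇒ [15, 78, 90, 148, 178, 206]
  IvoV TTAGGCAG/0: at [6, 41, 69, 97, 117, 131, 191, 218, 230] ⇒ [6, 41, 69, 97, 117, 131, 191, 218, 230]

Pooled cuts: [6, 15, 26, 31, 34, 41, 66, 69, 78, 90, 97, 117, 131, 148, 163, 172, 178, 188, 191, 206, 218, 230]

Fragment lengths:
  [0,6): 6 bp
  [6,15): 9 bp
  [15,26): 11 bp
  [26,31): 5 bp
  [31,34): 3 bp
  [34,41): 7 bp
  [41,66): 25 bp
  [66,69): 3 bp
  [69,78): 9 bp
  [78,90): 12 bp
  [90,97): 7 bp
  [97,117): 20 bp
  [117,131): 14 bp
  [131,148): 17 bp
  [148,163): 15 bp
  [163,172): 9 bp
  [172,178): 6 bp
  [178,188): 10 bp
  [188,191): 3 bp
  [191,206): 15 bp
  [206,218): 12 bp
  [218,230): 12 bp
  [230,243): 13 bp

[3,3,3,5,6,6,7,7,9,9,9,10,11,12,12,12,13,14,15,15,17,20,25]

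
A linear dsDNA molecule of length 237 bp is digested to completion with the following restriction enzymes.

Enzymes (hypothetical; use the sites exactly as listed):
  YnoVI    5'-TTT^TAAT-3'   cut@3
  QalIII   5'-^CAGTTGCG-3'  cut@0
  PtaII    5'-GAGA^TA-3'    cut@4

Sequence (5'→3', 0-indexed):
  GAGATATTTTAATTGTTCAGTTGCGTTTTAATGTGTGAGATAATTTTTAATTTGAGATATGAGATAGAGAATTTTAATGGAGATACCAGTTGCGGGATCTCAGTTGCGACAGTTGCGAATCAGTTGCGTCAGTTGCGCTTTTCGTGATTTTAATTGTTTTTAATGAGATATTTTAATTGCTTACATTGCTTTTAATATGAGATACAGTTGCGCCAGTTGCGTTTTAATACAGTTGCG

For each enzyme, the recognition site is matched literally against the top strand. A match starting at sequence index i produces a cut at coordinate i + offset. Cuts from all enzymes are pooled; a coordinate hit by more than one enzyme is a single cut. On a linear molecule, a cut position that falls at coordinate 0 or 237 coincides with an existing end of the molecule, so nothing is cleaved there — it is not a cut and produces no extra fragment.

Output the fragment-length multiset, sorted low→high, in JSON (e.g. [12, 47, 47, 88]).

Per-enzyme occurrences:
  YnoVI TTTTAAT/3: at [6, 25, 44, 71, 147, 157, 170, 189, 221] ⇒ [9, 28, 47, 74, 150, 160, 173, 192, 224]
  QalIII CAGTTGCG/0: at [17, 86, 100, 109, 120, 129, 204, 213, 229] ⇒ [17, 86, 100, 109, 120, 129, 204, 213, 229]
  PtaII GAGATA/4: at [0, 36, 53, 60, 79, 164, 198] ⇒ [4, 40, 57, 64, 83, 168, 202]

Pooled cuts: [4, 9, 17, 28, 40, 47, 57, 64, 74, 83, 86, 100, 109, 120, 129, 150, 160, 168, 173, 192, 202, 204, 213, 224, 229]

Fragments:
  [0,4): 4 bp
  [4,9): 5 bp
  [9,17): 8 bp
  [17,28): 11 bp
  [28,40): 12 bp
  [40,47): 7 bp
  [47,57): 10 bp
  [57,64): 7 bp
  [64,74): 10 bp
  [74,83): 9 bp
  [83,86): 3 bp
  [86,100): 14 bp
  [100,109): 9 bp
  [109,120): 11 bp
  [120,129): 9 bp
  [129,150): 21 bp
  [150,160): 10 bp
  [160,168): 8 bp
  [168,173): 5 bp
  [173,192): 19 bp
  [192,202): 10 bp
  [202,204): 2 bp
  [204,213): 9 bp
  [213,224): 11 bp
  [224,229): 5 bp
  [229,237): 8 bp

[2,3,4,5,5,5,7,7,8,8,8,9,9,9,9,10,10,10,10,11,11,11,12,14,19,21]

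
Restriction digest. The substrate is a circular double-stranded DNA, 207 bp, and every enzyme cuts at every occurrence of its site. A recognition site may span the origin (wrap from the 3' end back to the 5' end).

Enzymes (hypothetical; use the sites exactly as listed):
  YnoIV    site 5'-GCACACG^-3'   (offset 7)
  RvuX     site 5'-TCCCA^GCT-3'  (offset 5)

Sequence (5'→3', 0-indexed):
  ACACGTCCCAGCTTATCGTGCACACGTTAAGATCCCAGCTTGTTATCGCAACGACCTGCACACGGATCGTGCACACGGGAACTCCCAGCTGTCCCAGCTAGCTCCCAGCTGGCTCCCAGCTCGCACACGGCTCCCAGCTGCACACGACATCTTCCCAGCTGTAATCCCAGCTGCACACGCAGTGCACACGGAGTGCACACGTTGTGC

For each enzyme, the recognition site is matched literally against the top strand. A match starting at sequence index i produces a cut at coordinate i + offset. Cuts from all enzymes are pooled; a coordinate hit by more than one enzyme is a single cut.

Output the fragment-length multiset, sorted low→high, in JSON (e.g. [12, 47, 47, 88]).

[5,7,9,10,10,10,11,11,11,11,11,11,11,11,12,13,16,27]

Scan for sites:
  YnoIV GCACACG/7: at [19, 57, 70, 122, 139, 172, 183, 194, 205] ⇒ [5, 26, 64, 77, 129, 146, 179, 190, 201]
  RvuX TCCCAGCT/5: at [5, 32, 82, 91, 102, 113, 131, 152, 164] ⇒ [10, 37, 87, 96, 107, 118, 136, 157, 169]

Pooled cuts: [5, 10, 26, 37, 64, 77, 87, 96, 107, 118, 129, 136, 146, 157, 169, 179, 190, 201]

Fragments:
  5→10: 5 bp
  10→26: 16 bp
  26→37: 11 bp
  37→64: 27 bp
  64→77: 13 bp
  77→87: 10 bp
  87→96: 9 bp
  96→107: 11 bp
  107→118: 11 bp
  118→129: 11 bp
  129→136: 7 bp
  136→146: 10 bp
  146→157: 11 bp
  157→169: 12 bp
  169→179: 10 bp
  179→190: 11 bp
  190→201: 11 bp
  201→5 (wrap): 207-201+5 = 11 bp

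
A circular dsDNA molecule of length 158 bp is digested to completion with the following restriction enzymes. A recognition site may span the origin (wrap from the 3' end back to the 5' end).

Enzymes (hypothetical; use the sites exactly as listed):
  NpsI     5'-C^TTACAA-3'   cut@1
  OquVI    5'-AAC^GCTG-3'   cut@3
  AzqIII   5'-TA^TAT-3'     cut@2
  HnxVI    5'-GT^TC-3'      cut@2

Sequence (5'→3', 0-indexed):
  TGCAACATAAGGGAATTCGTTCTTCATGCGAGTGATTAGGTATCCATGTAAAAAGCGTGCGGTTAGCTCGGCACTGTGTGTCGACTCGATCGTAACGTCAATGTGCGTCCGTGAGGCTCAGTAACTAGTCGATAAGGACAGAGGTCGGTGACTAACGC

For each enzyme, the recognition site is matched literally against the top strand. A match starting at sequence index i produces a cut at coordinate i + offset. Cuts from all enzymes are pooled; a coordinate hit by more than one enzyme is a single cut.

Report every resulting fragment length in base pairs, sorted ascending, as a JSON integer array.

[22,136]

Scan for sites:
  NpsI (CTTACAA, off=1): no sites
  OquVI AACGCTG/3: at [153] ⇒ [156]
  AzqIII (TATAT, off=2): no sites
  HnxVI GTTC/2: at [18] ⇒ [20]

All cut coordinates (distinct, sorted): [20, 156]

Fragments:
  20→156: 136 bp
  156→20 (wrap): 158-156+20 = 22 bp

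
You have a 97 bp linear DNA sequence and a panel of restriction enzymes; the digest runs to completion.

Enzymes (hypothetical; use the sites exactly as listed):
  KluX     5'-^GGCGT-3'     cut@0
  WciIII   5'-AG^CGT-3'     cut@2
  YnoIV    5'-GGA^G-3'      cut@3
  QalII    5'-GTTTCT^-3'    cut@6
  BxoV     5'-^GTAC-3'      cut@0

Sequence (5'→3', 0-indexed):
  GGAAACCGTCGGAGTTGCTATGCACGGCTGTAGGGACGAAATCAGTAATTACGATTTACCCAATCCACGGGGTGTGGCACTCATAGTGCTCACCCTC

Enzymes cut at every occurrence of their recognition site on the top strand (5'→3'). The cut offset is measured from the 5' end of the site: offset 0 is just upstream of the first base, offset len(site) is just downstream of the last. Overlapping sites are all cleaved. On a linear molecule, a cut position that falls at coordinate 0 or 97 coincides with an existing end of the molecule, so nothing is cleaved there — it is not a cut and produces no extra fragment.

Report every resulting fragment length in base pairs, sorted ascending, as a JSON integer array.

[13,84]

Per-enzyme occurrences:
  KluX (GGCGT, off=0): no sites
  WciIII (AGCGT, off=2): no sites
  YnoIV (GGAG, off=3): starts [10] → cuts [13]
  QalII (GTTTCT, off=6): no sites
  BxoV (GTAC, off=0): no sites

All cut coordinates (distinct, sorted): [13]

Fragments:
  [0,13): 13 bp
  [13,97): 84 bp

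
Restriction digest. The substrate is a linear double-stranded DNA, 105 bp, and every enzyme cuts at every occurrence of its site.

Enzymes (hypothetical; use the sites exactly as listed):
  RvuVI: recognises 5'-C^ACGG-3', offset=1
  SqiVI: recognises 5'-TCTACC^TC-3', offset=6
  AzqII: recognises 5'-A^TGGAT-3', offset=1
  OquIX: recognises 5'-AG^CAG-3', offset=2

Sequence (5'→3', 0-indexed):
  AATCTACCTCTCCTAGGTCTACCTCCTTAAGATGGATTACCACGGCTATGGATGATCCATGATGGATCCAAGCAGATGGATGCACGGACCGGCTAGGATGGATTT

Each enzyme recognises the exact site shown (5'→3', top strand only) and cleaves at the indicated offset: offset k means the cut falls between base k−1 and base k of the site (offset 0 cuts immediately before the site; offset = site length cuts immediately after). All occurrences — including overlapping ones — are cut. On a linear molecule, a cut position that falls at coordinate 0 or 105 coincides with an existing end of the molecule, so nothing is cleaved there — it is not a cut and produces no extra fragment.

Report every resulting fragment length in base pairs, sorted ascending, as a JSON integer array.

Scan for sites:
  RvuVI CACGG/1: at [40, 82] ⇒ [41, 83]
  SqiVI TCTACCTC/6: at [2, 17] ⇒ [8, 23]
  AzqII ATGGAT/1: at [31, 47, 61, 75, 97] ⇒ [32, 48, 62, 76, 98]
  OquIX AGCAG/2: at [70] ⇒ [72]

Pooled cuts: [8, 23, 32, 41, 48, 62, 72, 76, 83, 98]

Fragments:
  [0,8): 8 bp
  [8,23): 15 bp
  [23,32): 9 bp
  [32,41): 9 bp
  [41,48): 7 bp
  [48,62): 14 bp
  [62,72): 10 bp
  [72,76): 4 bp
  [76,83): 7 bp
  [83,98): 15 bp
  [98,105): 7 bp

[4,7,7,7,8,9,9,10,14,15,15]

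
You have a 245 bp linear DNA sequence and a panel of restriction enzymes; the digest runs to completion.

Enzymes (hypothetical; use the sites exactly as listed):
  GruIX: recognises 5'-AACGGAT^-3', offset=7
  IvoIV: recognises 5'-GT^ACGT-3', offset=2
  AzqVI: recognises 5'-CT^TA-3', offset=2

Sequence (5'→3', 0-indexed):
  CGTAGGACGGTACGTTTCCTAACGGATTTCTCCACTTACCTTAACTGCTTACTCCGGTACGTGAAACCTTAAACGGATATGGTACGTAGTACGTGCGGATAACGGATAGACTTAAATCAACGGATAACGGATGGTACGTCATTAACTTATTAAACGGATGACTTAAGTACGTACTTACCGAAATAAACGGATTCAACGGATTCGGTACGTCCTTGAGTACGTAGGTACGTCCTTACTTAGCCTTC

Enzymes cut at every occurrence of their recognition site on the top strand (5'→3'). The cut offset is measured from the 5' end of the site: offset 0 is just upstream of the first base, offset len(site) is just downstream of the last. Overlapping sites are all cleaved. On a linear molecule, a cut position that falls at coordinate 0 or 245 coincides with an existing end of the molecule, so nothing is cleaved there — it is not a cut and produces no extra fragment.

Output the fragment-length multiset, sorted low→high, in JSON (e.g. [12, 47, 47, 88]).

[3,4,4,5,5,5,5,5,7,7,7,7,8,8,8,9,9,9,9,11,11,12,12,12,13,16,17,17]

Scan for sites:
  GruIX AACGGAT/7: at [20, 71, 100, 118, 125, 152, 185, 194] ⇒ [27, 78, 107, 125, 132, 159, 192, 201]
  IvoIV GTACGT/2: at [9, 56, 81, 88, 133, 166, 204, 216, 224] ⇒ [11, 58, 83, 90, 135, 168, 206, 218, 226]
  AzqVI CTTA/2: at [34, 39, 47, 67, 110, 145, 161, 173, 231, 235] ⇒ [36, 41, 49, 69, 112, 147, 163, 175, 233, 237]

All cut coordinates (distinct, sorted): [11, 27, 36, 41, 49, 58, 69, 78, 83, 90, 107, 112, 125, 132, 135, 147, 159, 163, 168, 175, 192, 201, 206, 218, 226, 233, 237]

Fragment lengths:
  [0,11): 11 bp
  [11,27): 16 bp
  [27,36): 9 bp
  [36,41): 5 bp
  [41,49): 8 bp
  [49,58): 9 bp
  [58,69): 11 bp
  [69,78): 9 bp
  [78,83): 5 bp
  [83,90): 7 bp
  [90,107): 17 bp
  [107,112): 5 bp
  [112,125): 13 bp
  [125,132): 7 bp
  [132,135): 3 bp
  [135,147): 12 bp
  [147,159): 12 bp
  [159,163): 4 bp
  [163,168): 5 bp
  [168,175): 7 bp
  [175,192): 17 bp
  [192,201): 9 bp
  [201,206): 5 bp
  [206,218): 12 bp
  [218,226): 8 bp
  [226,233): 7 bp
  [233,237): 4 bp
  [237,245): 8 bp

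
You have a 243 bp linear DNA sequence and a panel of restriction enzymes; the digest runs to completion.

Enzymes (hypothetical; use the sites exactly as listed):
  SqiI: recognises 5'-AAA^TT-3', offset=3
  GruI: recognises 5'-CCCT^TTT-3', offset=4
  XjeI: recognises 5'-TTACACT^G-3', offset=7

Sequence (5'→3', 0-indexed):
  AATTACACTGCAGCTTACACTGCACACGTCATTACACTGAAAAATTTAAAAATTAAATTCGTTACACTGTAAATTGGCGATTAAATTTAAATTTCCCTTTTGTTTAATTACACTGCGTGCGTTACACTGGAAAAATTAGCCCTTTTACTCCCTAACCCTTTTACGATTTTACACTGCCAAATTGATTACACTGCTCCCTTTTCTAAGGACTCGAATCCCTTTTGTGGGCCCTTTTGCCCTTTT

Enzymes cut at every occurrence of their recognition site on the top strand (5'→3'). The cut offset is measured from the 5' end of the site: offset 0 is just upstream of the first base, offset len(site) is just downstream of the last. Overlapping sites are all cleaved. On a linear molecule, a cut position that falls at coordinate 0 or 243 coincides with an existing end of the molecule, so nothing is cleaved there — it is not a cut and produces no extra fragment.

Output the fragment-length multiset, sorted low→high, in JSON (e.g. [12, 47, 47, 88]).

[3,5,5,6,6,6,7,7,7,8,8,8,9,11,11,12,12,12,14,16,16,16,17,21]

Scan for sites:
  SqiI (AAATT, off=3): starts [41, 49, 54, 70, 82, 88, 132, 178] → cuts [44, 52, 57, 73, 85, 91, 135, 181]
  GruI (CCCTTTT, off=4): starts [94, 139, 155, 195, 216, 228, 236] → cuts [98, 143, 159, 199, 220, 232, 240]
  XjeI (TTACACTG, off=7): starts [2, 14, 31, 61, 107, 121, 168, 185] → cuts [9, 21, 38, 68, 114, 128, 175, 192]

All cut coordinates (distinct, sorted): [9, 21, 38, 44, 52, 57, 68, 73, 85, 91, 98, 114, 128, 135, 143, 159, 175, 181, 192, 199, 220, 232, 240]

Fragments:
  [0,9): 9 bp
  [9,21): 12 bp
  [21,38): 17 bp
  [38,44): 6 bp
  [44,52): 8 bp
  [52,57): 5 bp
  [57,68): 11 bp
  [68,73): 5 bp
  [73,85): 12 bp
  [85,91): 6 bp
  [91,98): 7 bp
  [98,114): 16 bp
  [114,128): 14 bp
  [128,135): 7 bp
  [135,143): 8 bp
  [143,159): 16 bp
  [159,175): 16 bp
  [175,181): 6 bp
  [181,192): 11 bp
  [192,199): 7 bp
  [199,220): 21 bp
  [220,232): 12 bp
  [232,240): 8 bp
  [240,243): 3 bp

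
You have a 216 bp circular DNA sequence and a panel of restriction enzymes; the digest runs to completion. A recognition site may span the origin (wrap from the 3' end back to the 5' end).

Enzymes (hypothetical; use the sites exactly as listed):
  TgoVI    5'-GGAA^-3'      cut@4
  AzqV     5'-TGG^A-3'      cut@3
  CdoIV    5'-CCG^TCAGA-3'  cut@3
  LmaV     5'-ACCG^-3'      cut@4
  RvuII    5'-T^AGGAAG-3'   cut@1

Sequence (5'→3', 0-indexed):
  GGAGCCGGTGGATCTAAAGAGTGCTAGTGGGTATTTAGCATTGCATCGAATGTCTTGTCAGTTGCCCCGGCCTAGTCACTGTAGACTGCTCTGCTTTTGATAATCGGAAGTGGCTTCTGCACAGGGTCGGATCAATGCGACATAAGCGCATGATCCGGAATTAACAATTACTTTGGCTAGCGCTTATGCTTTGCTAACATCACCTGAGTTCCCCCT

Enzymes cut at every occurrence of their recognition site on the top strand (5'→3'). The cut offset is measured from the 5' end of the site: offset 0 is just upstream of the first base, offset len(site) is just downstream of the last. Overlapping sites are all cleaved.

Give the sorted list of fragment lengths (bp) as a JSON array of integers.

[9,51,58,98]

Site scan:
  TgoVI (GGAA, off=4): starts [105, 156] → cuts [109, 160]
  AzqV (TGGA, off=3): starts [8, 215] → cuts [2, 11]
  CdoIV (CCGTCAGA, off=3): no sites
  LmaV (ACCG, off=4): no sites
  RvuII (TAGGAAG, off=1): no sites

Pooled cuts: [2, 11, 109, 160]

Fragment lengths:
  2→11: 9 bp
  11→109: 98 bp
  109→160: 51 bp
  160→2 (wrap): 216-160+2 = 58 bp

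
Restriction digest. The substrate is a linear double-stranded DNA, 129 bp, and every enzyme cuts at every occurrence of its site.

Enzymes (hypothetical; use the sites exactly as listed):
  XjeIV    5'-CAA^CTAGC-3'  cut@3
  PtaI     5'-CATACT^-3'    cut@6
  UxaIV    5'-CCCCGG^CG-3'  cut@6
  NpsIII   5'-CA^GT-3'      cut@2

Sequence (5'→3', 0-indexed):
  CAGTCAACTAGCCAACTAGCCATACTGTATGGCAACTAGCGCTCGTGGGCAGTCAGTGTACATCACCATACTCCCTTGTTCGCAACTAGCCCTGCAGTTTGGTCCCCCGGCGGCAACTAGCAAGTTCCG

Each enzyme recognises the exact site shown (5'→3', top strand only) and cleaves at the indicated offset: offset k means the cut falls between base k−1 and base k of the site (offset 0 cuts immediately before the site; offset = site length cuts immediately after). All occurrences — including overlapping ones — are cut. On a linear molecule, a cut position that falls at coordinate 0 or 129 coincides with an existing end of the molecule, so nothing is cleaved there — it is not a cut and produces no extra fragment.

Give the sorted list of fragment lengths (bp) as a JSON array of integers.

[2,4,5,6,8,9,11,11,13,13,14,16,17]

Per-enzyme occurrences:
  XjeIV (CAACTAGC, off=3): starts [4, 12, 32, 82, 113] → cuts [7, 15, 35, 85, 116]
  PtaI (CATACT, off=6): starts [20, 66] → cuts [26, 72]
  UxaIV (CCCCGGCG, off=6): starts [104] → cuts [110]
  NpsIII (CAGT, off=2): starts [0, 49, 53, 94] → cuts [2, 51, 55, 96]

Pooled cuts: [2, 7, 15, 26, 35, 51, 55, 72, 85, 96, 110, 116]

Fragments:
  [0,2): 2 bp
  [2,7): 5 bp
  [7,15): 8 bp
  [15,26): 11 bp
  [26,35): 9 bp
  [35,51): 16 bp
  [51,55): 4 bp
  [55,72): 17 bp
  [72,85): 13 bp
  [85,96): 11 bp
  [96,110): 14 bp
  [110,116): 6 bp
  [116,129): 13 bp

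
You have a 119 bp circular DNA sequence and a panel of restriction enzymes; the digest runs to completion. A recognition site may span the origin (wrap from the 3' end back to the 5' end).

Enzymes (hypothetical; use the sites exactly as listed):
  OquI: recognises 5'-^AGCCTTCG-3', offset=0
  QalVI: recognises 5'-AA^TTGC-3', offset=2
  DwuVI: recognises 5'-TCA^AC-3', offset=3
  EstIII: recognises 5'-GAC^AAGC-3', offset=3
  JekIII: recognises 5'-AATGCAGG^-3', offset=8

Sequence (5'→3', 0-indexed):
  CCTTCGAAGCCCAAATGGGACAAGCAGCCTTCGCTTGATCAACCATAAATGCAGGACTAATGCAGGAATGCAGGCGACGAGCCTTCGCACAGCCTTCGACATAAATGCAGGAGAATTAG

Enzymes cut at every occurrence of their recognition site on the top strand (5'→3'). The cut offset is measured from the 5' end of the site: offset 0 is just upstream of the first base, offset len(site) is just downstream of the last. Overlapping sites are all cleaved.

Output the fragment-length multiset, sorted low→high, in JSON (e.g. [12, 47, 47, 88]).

Per-enzyme occurrences:
  OquI (AGCCTTCG, off=0): starts [25, 79, 90, 117] → cuts [25, 79, 90, 117]
  QalVI (AATTGC, off=2): no sites
  DwuVI (TCAAC, off=3): starts [38] → cuts [41]
  EstIII (GACAAGC, off=3): starts [18] → cuts [21]
  JekIII (AATGCAGG, off=8): starts [47, 58, 66, 103] → cuts [55, 66, 74, 111]

Pooled cuts: [21, 25, 41, 55, 66, 74, 79, 90, 111, 117]

Fragment lengths:
  21→25: 4 bp
  25→41: 16 bp
  41→55: 14 bp
  55→66: 11 bp
  66→74: 8 bp
  74→79: 5 bp
  79→90: 11 bp
  90→111: 21 bp
  111→117: 6 bp
  117→21 (wrap): 119-117+21 = 23 bp

[4,5,6,8,11,11,14,16,21,23]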